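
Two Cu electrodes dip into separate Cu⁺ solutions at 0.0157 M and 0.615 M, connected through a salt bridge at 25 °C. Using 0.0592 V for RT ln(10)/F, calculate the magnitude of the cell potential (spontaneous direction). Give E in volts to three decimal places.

For a concentration cell E°cell = 0. The 0.615 M side is the cathode (reduction is favoured where [Cu⁺] is higher).
With n = 1, E = −(0.0592/1) log([Cu⁺]ₐₙ/[Cu⁺]꜀ₐₜ) = −(0.0592/1) log(0.0157/0.615) = −(0.0592/1)(-1.593) = +0.094 V.

+0.094 V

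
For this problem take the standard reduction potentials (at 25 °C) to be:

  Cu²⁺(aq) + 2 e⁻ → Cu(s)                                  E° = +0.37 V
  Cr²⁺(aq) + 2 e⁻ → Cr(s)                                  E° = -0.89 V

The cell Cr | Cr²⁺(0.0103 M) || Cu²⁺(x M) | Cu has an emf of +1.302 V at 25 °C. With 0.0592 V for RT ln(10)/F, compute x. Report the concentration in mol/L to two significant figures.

0.27 M

Cu²⁺/Cu is the cathode, Cr²⁺/Cr the anode: E°cell = +1.26 V, n = 2.
Overall reaction: Cu²⁺(aq) + Cr(s) → Cu(s) + Cr²⁺(aq); Q = [Cr²⁺]^1/[Cu²⁺]^1.
From E = E° − (0.0592/n) log Q: log Q = (E° − E)·n/0.0592 = (+1.26 − (+1.302))·2/0.0592 = -1.4189.
So 1·log[Cu²⁺] = 1·log(0.0103) − log Q = -1.9872 − (-1.4189) = -0.5683; [Cu²⁺] = 10^(-0.5683) ≈ 0.27 M.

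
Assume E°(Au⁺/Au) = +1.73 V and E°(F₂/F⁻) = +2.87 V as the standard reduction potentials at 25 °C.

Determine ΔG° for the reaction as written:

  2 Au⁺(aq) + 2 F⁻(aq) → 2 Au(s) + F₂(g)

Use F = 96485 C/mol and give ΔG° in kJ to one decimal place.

As written, Au⁺/Au is reduced (cathode) and F₂/F⁻ is oxidised (anode), so E°cell = (+1.73) − (+2.87) = -1.14 V.
Balancing electrons gives n = 2.
ΔG° = −nFE° = −(2)(96485)(-1.14) = 219,986 J = +220.0 kJ.

+220.0 kJ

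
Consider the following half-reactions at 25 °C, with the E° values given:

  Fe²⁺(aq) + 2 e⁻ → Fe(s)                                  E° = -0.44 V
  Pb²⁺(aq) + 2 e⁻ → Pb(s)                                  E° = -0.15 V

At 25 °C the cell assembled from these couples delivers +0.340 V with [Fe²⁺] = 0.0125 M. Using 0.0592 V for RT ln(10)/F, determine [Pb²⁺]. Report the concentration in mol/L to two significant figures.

0.61 M

Pb²⁺/Pb is the cathode, Fe²⁺/Fe the anode: E°cell = +0.29 V, n = 2.
Overall reaction: Pb²⁺(aq) + Fe(s) → Pb(s) + Fe²⁺(aq); Q = [Fe²⁺]^1/[Pb²⁺]^1.
From E = E° − (0.0592/n) log Q: log Q = (E° − E)·n/0.0592 = (+0.29 − (+0.340))·2/0.0592 = -1.6892.
So 1·log[Pb²⁺] = 1·log(0.0125) − log Q = -1.9031 − (-1.6892) = -0.2139; [Pb²⁺] = 10^(-0.2139) ≈ 0.61 M.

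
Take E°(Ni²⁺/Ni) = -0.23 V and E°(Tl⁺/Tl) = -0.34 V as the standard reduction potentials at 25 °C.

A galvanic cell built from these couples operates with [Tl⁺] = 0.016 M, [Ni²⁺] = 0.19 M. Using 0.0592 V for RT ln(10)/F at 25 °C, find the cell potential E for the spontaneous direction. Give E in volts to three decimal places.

+0.195 V

Ni²⁺/Ni is the cathode (higher E°), Tl⁺/Tl the anode: E°cell = -0.23 − (-0.34) = +0.11 V, n = 2.
Overall: Ni²⁺(aq) + 2 Tl(s) → Ni(s) + 2 Tl⁺(aq)
Q = [Tl⁺]^2 / ([Ni²⁺]); log Q = -2.871.
E = E° − (0.0592/n) log Q = +0.11 − (0.0592/2)(-2.871) = +0.195 V.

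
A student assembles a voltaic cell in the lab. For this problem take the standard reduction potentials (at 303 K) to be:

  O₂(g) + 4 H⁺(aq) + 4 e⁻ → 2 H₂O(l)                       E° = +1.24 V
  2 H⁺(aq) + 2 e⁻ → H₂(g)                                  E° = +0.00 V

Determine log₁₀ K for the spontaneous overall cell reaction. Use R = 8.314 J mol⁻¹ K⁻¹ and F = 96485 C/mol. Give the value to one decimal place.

Cathode: O₂/H₂O; anode: H⁺/H₂. E°cell = (+1.24) − (+0.00) = +1.24 V, with n = 4.
ΔG° = −nFE° = −RT ln K, so ln K = nFE°/(RT) = (4)(96485)(+1.24) / ((8.314)(303)) = 189.972.
log₁₀ K = 189.972 / ln 10 = 82.5.

82.5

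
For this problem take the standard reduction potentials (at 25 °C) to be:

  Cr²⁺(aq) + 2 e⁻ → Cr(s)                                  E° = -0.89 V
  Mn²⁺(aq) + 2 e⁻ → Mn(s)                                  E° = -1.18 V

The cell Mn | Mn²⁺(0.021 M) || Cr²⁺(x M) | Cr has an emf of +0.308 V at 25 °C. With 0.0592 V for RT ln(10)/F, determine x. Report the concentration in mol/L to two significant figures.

0.085 M

Cr²⁺/Cr is the cathode, Mn²⁺/Mn the anode: E°cell = +0.29 V, n = 2.
Overall reaction: Cr²⁺(aq) + Mn(s) → Cr(s) + Mn²⁺(aq); Q = [Mn²⁺]^1/[Cr²⁺]^1.
From E = E° − (0.0592/n) log Q: log Q = (E° − E)·n/0.0592 = (+0.29 − (+0.308))·2/0.0592 = -0.6081.
So 1·log[Cr²⁺] = 1·log(0.021) − log Q = -1.6778 − (-0.6081) = -1.0697; [Cr²⁺] = 10^(-1.0697) ≈ 0.085 M.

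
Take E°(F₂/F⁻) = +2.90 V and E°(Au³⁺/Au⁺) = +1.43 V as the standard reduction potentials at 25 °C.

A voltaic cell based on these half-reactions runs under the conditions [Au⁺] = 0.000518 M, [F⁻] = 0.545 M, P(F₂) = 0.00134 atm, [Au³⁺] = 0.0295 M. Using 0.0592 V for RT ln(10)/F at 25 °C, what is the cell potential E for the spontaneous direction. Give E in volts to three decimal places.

+1.349 V

F₂/F⁻ is the cathode (higher E°), Au³⁺/Au⁺ the anode: E°cell = +2.90 − (+1.43) = +1.47 V, n = 2.
Overall: F₂(g) + Au⁺(aq) → 2 F⁻(aq) + Au³⁺(aq)
Q = [F⁻]^2·[Au³⁺] / (P(F₂)·[Au⁺]); log Q = 4.101.
E = E° − (0.0592/n) log Q = +1.47 − (0.0592/2)(4.101) = +1.349 V.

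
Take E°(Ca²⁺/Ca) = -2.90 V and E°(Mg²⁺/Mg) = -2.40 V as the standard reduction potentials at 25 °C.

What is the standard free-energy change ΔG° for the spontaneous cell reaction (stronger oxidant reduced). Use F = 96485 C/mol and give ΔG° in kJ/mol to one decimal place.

-96.5 kJ/mol

Mg²⁺/Mg (E° = -2.40 V) is the cathode; Ca²⁺/Ca (E° = -2.90 V) is the anode, so E°cell = +0.50 V.
Balancing electrons gives n = 2 (lcm of 2 and 2).
ΔG° = −nFE° = −(2)(96485)(+0.50) = -96,485 J = -96.5 kJ/mol.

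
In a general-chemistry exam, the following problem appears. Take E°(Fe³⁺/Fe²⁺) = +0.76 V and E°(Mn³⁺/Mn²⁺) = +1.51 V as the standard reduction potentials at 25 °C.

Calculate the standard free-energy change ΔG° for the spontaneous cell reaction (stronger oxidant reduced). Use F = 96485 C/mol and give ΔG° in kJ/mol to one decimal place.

Mn³⁺/Mn²⁺ (E° = +1.51 V) is the cathode; Fe³⁺/Fe²⁺ (E° = +0.76 V) is the anode, so E°cell = +0.75 V.
Balancing electrons gives n = 1 (lcm of 1 and 1).
ΔG° = −nFE° = −(1)(96485)(+0.75) = -72,364 J = -72.4 kJ/mol.

-72.4 kJ/mol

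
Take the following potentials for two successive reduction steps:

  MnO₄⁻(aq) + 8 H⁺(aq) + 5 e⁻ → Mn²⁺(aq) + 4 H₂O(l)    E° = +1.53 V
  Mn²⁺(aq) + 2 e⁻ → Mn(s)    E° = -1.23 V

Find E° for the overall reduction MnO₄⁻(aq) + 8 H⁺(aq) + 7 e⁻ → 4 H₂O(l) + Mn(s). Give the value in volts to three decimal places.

Since ΔG° = −nFE° is additive over sequential reductions, n₃E°₃ = n₁E°₁ + n₂E°₂.
E°₃ = (5×+1.53 + 2×-1.23) / 7 = (+5.190) / 7 = +0.741 V.
E° values themselves are not directly additive — weighting by electron count is essential.

+0.741 V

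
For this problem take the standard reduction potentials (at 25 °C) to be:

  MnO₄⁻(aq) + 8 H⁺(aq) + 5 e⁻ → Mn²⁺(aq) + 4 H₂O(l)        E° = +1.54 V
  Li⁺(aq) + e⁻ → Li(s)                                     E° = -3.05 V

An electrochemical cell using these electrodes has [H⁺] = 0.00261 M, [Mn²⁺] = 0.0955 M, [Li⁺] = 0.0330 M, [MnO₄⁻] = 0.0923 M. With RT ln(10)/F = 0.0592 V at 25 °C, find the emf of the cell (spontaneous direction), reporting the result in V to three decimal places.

MnO₄⁻/Mn²⁺ is the cathode (higher E°), Li⁺/Li the anode: E°cell = +1.54 − (-3.05) = +4.59 V, n = 5.
Overall: MnO₄⁻(aq) + 8 H⁺(aq) + 5 Li(s) → Mn²⁺(aq) + 4 H₂O(l) + 5 Li⁺(aq)
Q = [Mn²⁺]·[Li⁺]^5 / ([MnO₄⁻]·[H⁺]^8); log Q = 13.274.
E = E° − (0.0592/n) log Q = +4.59 − (0.0592/5)(13.274) = +4.433 V.

+4.433 V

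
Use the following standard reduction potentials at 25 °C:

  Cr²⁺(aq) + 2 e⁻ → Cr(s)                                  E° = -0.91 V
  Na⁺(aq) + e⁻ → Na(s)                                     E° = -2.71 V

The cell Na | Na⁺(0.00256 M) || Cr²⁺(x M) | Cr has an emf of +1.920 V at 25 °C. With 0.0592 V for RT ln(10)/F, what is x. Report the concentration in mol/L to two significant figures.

0.074 M

Cr²⁺/Cr is the cathode, Na⁺/Na the anode: E°cell = +1.80 V, n = 2.
Overall reaction: Cr²⁺(aq) + 2 Na(s) → Cr(s) + 2 Na⁺(aq); Q = [Na⁺]^2/[Cr²⁺]^1.
From E = E° − (0.0592/n) log Q: log Q = (E° − E)·n/0.0592 = (+1.80 − (+1.920))·2/0.0592 = -4.0541.
So 1·log[Cr²⁺] = 2·log(0.00256) − log Q = -5.1835 − (-4.0541) = -1.1294; [Cr²⁺] = 10^(-1.1294) ≈ 0.074 M.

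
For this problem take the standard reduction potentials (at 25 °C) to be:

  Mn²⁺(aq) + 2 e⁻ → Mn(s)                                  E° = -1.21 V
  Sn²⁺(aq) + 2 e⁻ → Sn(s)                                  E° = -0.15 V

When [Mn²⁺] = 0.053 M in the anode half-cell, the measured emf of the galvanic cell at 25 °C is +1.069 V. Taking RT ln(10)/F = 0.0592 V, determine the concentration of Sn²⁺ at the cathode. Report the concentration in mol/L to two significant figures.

Sn²⁺/Sn is the cathode, Mn²⁺/Mn the anode: E°cell = +1.06 V, n = 2.
Overall reaction: Sn²⁺(aq) + Mn(s) → Sn(s) + Mn²⁺(aq); Q = [Mn²⁺]^1/[Sn²⁺]^1.
From E = E° − (0.0592/n) log Q: log Q = (E° − E)·n/0.0592 = (+1.06 − (+1.069))·2/0.0592 = -0.3041.
So 1·log[Sn²⁺] = 1·log(0.053) − log Q = -1.2757 − (-0.3041) = -0.9716; [Sn²⁺] = 10^(-0.9716) ≈ 0.11 M.

0.11 M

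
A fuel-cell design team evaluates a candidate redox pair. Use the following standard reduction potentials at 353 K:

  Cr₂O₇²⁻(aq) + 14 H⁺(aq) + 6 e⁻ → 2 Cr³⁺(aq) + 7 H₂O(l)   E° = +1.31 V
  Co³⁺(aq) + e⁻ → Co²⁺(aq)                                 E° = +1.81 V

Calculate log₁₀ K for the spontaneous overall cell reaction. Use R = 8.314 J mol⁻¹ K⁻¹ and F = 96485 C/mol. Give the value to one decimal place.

42.8

Cathode: Co³⁺/Co²⁺; anode: Cr₂O₇²⁻/Cr³⁺. E°cell = (+1.81) − (+1.31) = +0.50 V, with n = 6.
ΔG° = −nFE° = −RT ln K, so ln K = nFE°/(RT) = (6)(96485)(+0.50) / ((8.314)(353)) = 98.627.
log₁₀ K = 98.627 / ln 10 = 42.8.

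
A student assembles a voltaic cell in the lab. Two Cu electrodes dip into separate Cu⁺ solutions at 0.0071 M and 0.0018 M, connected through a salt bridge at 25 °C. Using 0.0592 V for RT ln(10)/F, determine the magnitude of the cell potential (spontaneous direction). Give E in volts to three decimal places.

+0.035 V

For a concentration cell E°cell = 0. The 0.0071 M side is the cathode (reduction is favoured where [Cu⁺] is higher).
With n = 1, E = −(0.0592/1) log([Cu⁺]ₐₙ/[Cu⁺]꜀ₐₜ) = −(0.0592/1) log(0.0018/0.0071) = −(0.0592/1)(-0.596) = +0.035 V.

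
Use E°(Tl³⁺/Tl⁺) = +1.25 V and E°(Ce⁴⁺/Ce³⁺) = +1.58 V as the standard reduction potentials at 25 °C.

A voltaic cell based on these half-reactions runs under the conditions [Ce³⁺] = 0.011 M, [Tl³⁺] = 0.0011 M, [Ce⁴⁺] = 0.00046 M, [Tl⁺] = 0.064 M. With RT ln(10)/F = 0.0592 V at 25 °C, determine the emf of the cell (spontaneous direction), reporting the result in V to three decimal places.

Ce⁴⁺/Ce³⁺ is the cathode (higher E°), Tl³⁺/Tl⁺ the anode: E°cell = +1.58 − (+1.25) = +0.33 V, n = 2.
Overall: 2 Ce⁴⁺(aq) + Tl⁺(aq) → 2 Ce³⁺(aq) + Tl³⁺(aq)
Q = [Ce³⁺]^2·[Tl³⁺] / ([Ce⁴⁺]^2·[Tl⁺]); log Q = 0.992.
E = E° − (0.0592/n) log Q = +0.33 − (0.0592/2)(0.992) = +0.301 V.

+0.301 V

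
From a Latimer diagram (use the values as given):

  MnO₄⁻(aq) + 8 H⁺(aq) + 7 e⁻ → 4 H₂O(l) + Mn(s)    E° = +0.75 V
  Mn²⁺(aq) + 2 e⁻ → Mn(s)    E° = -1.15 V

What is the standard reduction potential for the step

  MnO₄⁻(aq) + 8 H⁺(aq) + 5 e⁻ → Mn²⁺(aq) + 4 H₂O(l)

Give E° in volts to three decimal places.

+1.510 V

Sequential free energies add, so n₃E°₃ = n₁E°₁ + n₂E°₂.
With n₃ = 7, and the known step contributing 2×(-1.15) V, the unknown satisfies 5·E° = 7×(+0.75) − 2×(-1.15) = +7.550.
E° = +7.550 / 5 = +1.510 V.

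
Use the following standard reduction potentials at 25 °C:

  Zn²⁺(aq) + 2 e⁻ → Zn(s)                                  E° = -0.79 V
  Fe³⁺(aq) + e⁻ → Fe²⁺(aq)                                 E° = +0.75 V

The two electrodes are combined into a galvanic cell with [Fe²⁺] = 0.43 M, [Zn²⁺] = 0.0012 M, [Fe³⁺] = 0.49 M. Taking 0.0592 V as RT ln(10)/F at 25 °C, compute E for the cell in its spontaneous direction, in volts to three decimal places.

+1.630 V

Fe³⁺/Fe²⁺ is the cathode (higher E°), Zn²⁺/Zn the anode: E°cell = +0.75 − (-0.79) = +1.54 V, n = 2.
Overall: 2 Fe³⁺(aq) + Zn(s) → 2 Fe²⁺(aq) + Zn²⁺(aq)
Q = [Fe²⁺]^2·[Zn²⁺] / ([Fe³⁺]^2); log Q = -3.034.
E = E° − (0.0592/n) log Q = +1.54 − (0.0592/2)(-3.034) = +1.630 V.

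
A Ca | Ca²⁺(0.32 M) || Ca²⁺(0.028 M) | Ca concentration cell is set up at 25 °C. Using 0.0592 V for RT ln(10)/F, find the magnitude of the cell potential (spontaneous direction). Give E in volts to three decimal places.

+0.031 V

For a concentration cell E°cell = 0. The 0.32 M side is the cathode (reduction is favoured where [Ca²⁺] is higher).
With n = 2, E = −(0.0592/2) log([Ca²⁺]ₐₙ/[Ca²⁺]꜀ₐₜ) = −(0.0592/2) log(0.028/0.32) = −(0.0592/2)(-1.058) = +0.031 V.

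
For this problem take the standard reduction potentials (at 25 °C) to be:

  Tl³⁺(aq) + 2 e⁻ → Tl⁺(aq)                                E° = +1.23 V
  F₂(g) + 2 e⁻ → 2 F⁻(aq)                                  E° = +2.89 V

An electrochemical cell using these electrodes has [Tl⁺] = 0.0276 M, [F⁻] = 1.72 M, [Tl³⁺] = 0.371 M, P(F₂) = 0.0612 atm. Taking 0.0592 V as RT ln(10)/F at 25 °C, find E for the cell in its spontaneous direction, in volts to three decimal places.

+1.577 V

F₂/F⁻ is the cathode (higher E°), Tl³⁺/Tl⁺ the anode: E°cell = +2.89 − (+1.23) = +1.66 V, n = 2.
Overall: F₂(g) + Tl⁺(aq) → 2 F⁻(aq) + Tl³⁺(aq)
Q = [F⁻]^2·[Tl³⁺] / (P(F₂)·[Tl⁺]); log Q = 2.813.
E = E° − (0.0592/n) log Q = +1.66 − (0.0592/2)(2.813) = +1.577 V.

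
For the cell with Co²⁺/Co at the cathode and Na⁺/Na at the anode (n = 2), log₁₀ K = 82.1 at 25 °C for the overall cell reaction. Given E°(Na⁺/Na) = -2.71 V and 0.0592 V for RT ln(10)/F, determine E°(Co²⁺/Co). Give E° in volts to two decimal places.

E°cell = (0.0592/n)·log K = (0.0592/2)(82.1) = +2.430 V.
Since Co²⁺/Co is the cathode and Na⁺/Na the anode, E°cell = E°(Co²⁺/Co) − E°(Na⁺/Na).
So E°(Co²⁺/Co) = E°cell + E°(Na⁺/Na) = +2.430 + (-2.71) = -0.28 V.

-0.28 V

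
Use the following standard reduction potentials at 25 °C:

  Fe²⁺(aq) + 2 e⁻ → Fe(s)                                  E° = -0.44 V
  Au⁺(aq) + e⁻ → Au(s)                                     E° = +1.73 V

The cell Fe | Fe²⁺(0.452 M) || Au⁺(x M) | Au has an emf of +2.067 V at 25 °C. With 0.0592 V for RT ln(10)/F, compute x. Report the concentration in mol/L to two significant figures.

Au⁺/Au is the cathode, Fe²⁺/Fe the anode: E°cell = +2.17 V, n = 2.
Overall reaction: 2 Au⁺(aq) + Fe(s) → 2 Au(s) + Fe²⁺(aq); Q = [Fe²⁺]^1/[Au⁺]^2.
From E = E° − (0.0592/n) log Q: log Q = (E° − E)·n/0.0592 = (+2.17 − (+2.067))·2/0.0592 = 3.4797.
So 2·log[Au⁺] = 1·log(0.452) − log Q = -0.3449 − (3.4797) = -3.8246; log[Au⁺] = -3.8246 / 2 = -1.9123; [Au⁺] = 10^(-1.9123) ≈ 0.012 M.

0.012 M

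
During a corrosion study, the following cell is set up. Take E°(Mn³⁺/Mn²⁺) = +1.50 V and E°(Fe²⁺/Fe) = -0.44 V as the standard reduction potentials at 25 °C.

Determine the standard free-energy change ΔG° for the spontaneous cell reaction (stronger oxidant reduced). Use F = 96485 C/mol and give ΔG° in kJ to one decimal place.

-374.4 kJ

Mn³⁺/Mn²⁺ (E° = +1.50 V) is the cathode; Fe²⁺/Fe (E° = -0.44 V) is the anode, so E°cell = +1.94 V.
Balancing electrons gives n = 2 (lcm of 1 and 2).
ΔG° = −nFE° = −(2)(96485)(+1.94) = -374,362 J = -374.4 kJ.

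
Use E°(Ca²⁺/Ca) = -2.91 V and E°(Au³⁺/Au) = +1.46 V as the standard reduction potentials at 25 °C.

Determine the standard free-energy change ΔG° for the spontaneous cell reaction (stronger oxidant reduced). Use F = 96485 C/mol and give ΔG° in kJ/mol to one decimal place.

Au³⁺/Au (E° = +1.46 V) is the cathode; Ca²⁺/Ca (E° = -2.91 V) is the anode, so E°cell = +4.37 V.
Balancing electrons gives n = 6 (lcm of 3 and 2).
ΔG° = −nFE° = −(6)(96485)(+4.37) = -2,529,837 J = -2529.8 kJ/mol.

-2529.8 kJ/mol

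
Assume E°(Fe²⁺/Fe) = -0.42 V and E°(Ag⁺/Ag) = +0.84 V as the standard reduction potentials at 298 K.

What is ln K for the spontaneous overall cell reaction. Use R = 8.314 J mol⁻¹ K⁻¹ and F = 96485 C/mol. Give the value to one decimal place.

Cathode: Ag⁺/Ag; anode: Fe²⁺/Fe. E°cell = (+0.84) − (-0.42) = +1.26 V, with n = 2.
ΔG° = −nFE° = −RT ln K, so ln K = nFE°/(RT) = (2)(96485)(+1.26) / ((8.314)(298)) = 98.137.

98.1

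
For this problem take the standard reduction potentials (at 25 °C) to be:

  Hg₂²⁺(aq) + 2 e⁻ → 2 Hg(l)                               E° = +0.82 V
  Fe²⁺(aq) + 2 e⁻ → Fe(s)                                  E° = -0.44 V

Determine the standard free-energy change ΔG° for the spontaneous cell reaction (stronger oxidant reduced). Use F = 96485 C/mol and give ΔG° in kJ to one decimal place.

-243.1 kJ

Hg₂²⁺/Hg (E° = +0.82 V) is the cathode; Fe²⁺/Fe (E° = -0.44 V) is the anode, so E°cell = +1.26 V.
Balancing electrons gives n = 2 (lcm of 2 and 2).
ΔG° = −nFE° = −(2)(96485)(+1.26) = -243,142 J = -243.1 kJ.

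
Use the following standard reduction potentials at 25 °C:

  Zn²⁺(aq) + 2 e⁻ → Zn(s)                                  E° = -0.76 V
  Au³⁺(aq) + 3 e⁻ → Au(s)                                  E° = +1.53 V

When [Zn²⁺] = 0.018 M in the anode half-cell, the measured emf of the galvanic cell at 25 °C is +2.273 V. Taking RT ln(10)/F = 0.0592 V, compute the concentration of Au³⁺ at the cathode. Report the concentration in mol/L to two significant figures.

Au³⁺/Au is the cathode, Zn²⁺/Zn the anode: E°cell = +2.29 V, n = 6.
Overall reaction: 2 Au³⁺(aq) + 3 Zn(s) → 2 Au(s) + 3 Zn²⁺(aq); Q = [Zn²⁺]^3/[Au³⁺]^2.
From E = E° − (0.0592/n) log Q: log Q = (E° − E)·n/0.0592 = (+2.29 − (+2.273))·6/0.0592 = 1.7230.
So 2·log[Au³⁺] = 3·log(0.018) − log Q = -5.2342 − (1.7230) = -6.9572; log[Au³⁺] = -6.9572 / 2 = -3.4786; [Au³⁺] = 10^(-3.4786) ≈ 0.00033 M.

0.00033 M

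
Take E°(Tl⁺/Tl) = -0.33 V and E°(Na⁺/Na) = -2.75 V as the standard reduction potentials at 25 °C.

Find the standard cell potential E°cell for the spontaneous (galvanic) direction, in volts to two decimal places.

The Tl⁺/Tl couple has the higher reduction potential, so it is the cathode; Na⁺/Na is oxidised at the anode.
E°cell = E°(cathode) − E°(anode) = (-0.33) − (-2.75) = +2.42 V.

+2.42 V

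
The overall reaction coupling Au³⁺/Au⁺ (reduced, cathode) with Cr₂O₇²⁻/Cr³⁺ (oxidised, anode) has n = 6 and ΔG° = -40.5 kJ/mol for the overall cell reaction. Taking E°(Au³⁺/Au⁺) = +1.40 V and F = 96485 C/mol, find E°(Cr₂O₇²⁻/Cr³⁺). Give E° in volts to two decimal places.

E°cell = −ΔG°/(nF) = −(-40.5×10³)/((6)(96485)) = +0.070 V.
Since Au³⁺/Au⁺ is the cathode and Cr₂O₇²⁻/Cr³⁺ the anode, E°cell = E°(Au³⁺/Au⁺) − E°(Cr₂O₇²⁻/Cr³⁺).
So E°(Cr₂O₇²⁻/Cr³⁺) = E°(Au³⁺/Au⁺) − E°cell = (+1.40) − (+0.070) = +1.33 V.

+1.33 V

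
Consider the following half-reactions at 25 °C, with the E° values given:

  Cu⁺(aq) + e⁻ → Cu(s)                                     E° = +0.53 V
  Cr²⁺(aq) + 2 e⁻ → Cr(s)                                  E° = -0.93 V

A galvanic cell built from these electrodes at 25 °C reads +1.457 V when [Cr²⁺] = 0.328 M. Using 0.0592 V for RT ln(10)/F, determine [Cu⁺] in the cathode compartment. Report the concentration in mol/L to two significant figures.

0.51 M

Cu⁺/Cu is the cathode, Cr²⁺/Cr the anode: E°cell = +1.46 V, n = 2.
Overall reaction: 2 Cu⁺(aq) + Cr(s) → 2 Cu(s) + Cr²⁺(aq); Q = [Cr²⁺]^1/[Cu⁺]^2.
From E = E° − (0.0592/n) log Q: log Q = (E° − E)·n/0.0592 = (+1.46 − (+1.457))·2/0.0592 = 0.1014.
So 2·log[Cu⁺] = 1·log(0.328) − log Q = -0.4841 − (0.1014) = -0.5855; log[Cu⁺] = -0.5855 / 2 = -0.2928; [Cu⁺] = 10^(-0.2928) ≈ 0.51 M.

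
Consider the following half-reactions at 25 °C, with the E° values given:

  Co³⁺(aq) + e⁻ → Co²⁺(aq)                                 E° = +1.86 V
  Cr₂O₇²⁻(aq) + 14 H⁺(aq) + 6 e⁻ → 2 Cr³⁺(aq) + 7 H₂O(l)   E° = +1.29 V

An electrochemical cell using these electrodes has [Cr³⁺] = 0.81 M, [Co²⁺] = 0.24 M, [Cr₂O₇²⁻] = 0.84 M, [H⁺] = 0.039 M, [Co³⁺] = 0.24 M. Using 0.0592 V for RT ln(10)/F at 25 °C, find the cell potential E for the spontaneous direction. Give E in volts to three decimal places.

Co³⁺/Co²⁺ is the cathode (higher E°), Cr₂O₇²⁻/Cr³⁺ the anode: E°cell = +1.86 − (+1.29) = +0.57 V, n = 6.
Overall: 6 Co³⁺(aq) + 2 Cr³⁺(aq) + 7 H₂O(l) → 6 Co²⁺(aq) + Cr₂O₇²⁻(aq) + 14 H⁺(aq)
Q = [Co²⁺]^6·[Cr₂O₇²⁻]·[H⁺]^14 / ([Co³⁺]^6·[Cr³⁺]^2); log Q = -19.618.
E = E° − (0.0592/n) log Q = +0.57 − (0.0592/6)(-19.618) = +0.764 V.

+0.764 V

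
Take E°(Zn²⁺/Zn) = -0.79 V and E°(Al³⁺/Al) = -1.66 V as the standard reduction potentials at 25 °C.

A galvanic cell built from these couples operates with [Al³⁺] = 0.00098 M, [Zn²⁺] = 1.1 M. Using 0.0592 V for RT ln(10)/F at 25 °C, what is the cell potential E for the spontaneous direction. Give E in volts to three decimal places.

+0.931 V

Zn²⁺/Zn is the cathode (higher E°), Al³⁺/Al the anode: E°cell = -0.79 − (-1.66) = +0.87 V, n = 6.
Overall: 3 Zn²⁺(aq) + 2 Al(s) → 3 Zn(s) + 2 Al³⁺(aq)
Q = [Al³⁺]^2 / ([Zn²⁺]^3); log Q = -6.142.
E = E° − (0.0592/n) log Q = +0.87 − (0.0592/6)(-6.142) = +0.931 V.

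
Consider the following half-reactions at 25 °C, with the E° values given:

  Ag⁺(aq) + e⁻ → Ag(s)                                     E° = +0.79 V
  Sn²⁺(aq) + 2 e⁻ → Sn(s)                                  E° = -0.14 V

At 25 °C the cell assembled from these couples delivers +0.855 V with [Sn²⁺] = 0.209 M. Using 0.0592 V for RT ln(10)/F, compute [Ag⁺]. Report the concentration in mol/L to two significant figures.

Ag⁺/Ag is the cathode, Sn²⁺/Sn the anode: E°cell = +0.93 V, n = 2.
Overall reaction: 2 Ag⁺(aq) + Sn(s) → 2 Ag(s) + Sn²⁺(aq); Q = [Sn²⁺]^1/[Ag⁺]^2.
From E = E° − (0.0592/n) log Q: log Q = (E° − E)·n/0.0592 = (+0.93 − (+0.855))·2/0.0592 = 2.5338.
So 2·log[Ag⁺] = 1·log(0.209) − log Q = -0.6799 − (2.5338) = -3.2137; log[Ag⁺] = -3.2137 / 2 = -1.6068; [Ag⁺] = 10^(-1.6068) ≈ 0.025 M.

0.025 M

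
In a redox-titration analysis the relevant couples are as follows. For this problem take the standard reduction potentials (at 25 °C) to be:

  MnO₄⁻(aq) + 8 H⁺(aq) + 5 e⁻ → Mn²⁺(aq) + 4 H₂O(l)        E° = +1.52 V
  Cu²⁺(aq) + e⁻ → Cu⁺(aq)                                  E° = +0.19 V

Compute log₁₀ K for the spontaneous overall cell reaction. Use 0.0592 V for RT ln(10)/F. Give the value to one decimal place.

112.3

Cathode: MnO₄⁻/Mn²⁺; anode: Cu²⁺/Cu⁺. E°cell = +1.33 V, n = 5.
log K = nE°cell / 0.0592 = (5)(+1.33) / 0.0592 = 112.3.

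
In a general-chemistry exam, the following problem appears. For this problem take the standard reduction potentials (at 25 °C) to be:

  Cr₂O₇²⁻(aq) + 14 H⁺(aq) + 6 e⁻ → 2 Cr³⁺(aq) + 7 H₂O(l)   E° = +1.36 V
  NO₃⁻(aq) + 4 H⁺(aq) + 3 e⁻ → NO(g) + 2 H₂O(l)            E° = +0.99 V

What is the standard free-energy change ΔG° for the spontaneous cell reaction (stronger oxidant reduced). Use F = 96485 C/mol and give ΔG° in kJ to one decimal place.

Cr₂O₇²⁻/Cr³⁺ (E° = +1.36 V) is the cathode; NO₃⁻/NO (E° = +0.99 V) is the anode, so E°cell = +0.37 V.
Balancing electrons gives n = 6 (lcm of 6 and 3).
ΔG° = −nFE° = −(6)(96485)(+0.37) = -214,197 J = -214.2 kJ.

-214.2 kJ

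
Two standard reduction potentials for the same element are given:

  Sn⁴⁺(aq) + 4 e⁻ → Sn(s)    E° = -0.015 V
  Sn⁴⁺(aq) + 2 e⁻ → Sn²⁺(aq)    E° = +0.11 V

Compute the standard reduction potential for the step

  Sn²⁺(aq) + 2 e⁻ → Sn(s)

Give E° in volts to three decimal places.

Sequential free energies add, so n₃E°₃ = n₁E°₁ + n₂E°₂.
With n₃ = 4, and the known step contributing 2×(+0.11) V, the unknown satisfies 2·E° = 4×(-0.015) − 2×(+0.11) = -0.280.
E° = -0.280 / 2 = -0.140 V.

-0.140 V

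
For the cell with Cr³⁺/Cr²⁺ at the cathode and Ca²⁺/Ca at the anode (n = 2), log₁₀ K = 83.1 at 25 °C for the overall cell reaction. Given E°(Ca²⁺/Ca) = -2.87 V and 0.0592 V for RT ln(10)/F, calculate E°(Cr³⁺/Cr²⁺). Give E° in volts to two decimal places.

E°cell = (0.0592/n)·log K = (0.0592/2)(83.1) = +2.460 V.
Since Cr³⁺/Cr²⁺ is the cathode and Ca²⁺/Ca the anode, E°cell = E°(Cr³⁺/Cr²⁺) − E°(Ca²⁺/Ca).
So E°(Cr³⁺/Cr²⁺) = E°cell + E°(Ca²⁺/Ca) = +2.460 + (-2.87) = -0.41 V.

-0.41 V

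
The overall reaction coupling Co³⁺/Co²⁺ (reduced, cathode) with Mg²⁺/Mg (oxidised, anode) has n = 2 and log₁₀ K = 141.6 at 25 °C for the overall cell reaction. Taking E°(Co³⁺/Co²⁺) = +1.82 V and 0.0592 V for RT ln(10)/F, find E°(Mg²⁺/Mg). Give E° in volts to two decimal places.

-2.37 V

E°cell = (0.0592/n)·log K = (0.0592/2)(141.6) = +4.191 V.
Since Co³⁺/Co²⁺ is the cathode and Mg²⁺/Mg the anode, E°cell = E°(Co³⁺/Co²⁺) − E°(Mg²⁺/Mg).
So E°(Mg²⁺/Mg) = E°(Co³⁺/Co²⁺) − E°cell = (+1.82) − (+4.191) = -2.37 V.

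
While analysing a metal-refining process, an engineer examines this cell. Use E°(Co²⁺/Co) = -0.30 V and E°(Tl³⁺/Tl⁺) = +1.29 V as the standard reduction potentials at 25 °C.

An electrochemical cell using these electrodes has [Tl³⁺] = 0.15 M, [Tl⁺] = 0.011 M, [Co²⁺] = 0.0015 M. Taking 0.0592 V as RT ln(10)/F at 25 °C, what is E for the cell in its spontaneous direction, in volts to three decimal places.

Tl³⁺/Tl⁺ is the cathode (higher E°), Co²⁺/Co the anode: E°cell = +1.29 − (-0.30) = +1.59 V, n = 2.
Overall: Tl³⁺(aq) + Co(s) → Tl⁺(aq) + Co²⁺(aq)
Q = [Tl⁺]·[Co²⁺] / ([Tl³⁺]); log Q = -3.959.
E = E° − (0.0592/n) log Q = +1.59 − (0.0592/2)(-3.959) = +1.707 V.

+1.707 V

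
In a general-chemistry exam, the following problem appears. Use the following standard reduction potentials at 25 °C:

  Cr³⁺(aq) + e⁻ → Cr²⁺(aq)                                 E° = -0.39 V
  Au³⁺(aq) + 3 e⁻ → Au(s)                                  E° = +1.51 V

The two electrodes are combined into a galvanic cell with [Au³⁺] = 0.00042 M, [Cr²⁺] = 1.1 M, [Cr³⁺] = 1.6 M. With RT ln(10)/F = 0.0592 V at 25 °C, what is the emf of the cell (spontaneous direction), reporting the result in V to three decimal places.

Au³⁺/Au is the cathode (higher E°), Cr³⁺/Cr²⁺ the anode: E°cell = +1.51 − (-0.39) = +1.90 V, n = 3.
Overall: Au³⁺(aq) + 3 Cr²⁺(aq) → Au(s) + 3 Cr³⁺(aq)
Q = [Cr³⁺]^3 / ([Au³⁺]·[Cr²⁺]^3); log Q = 3.865.
E = E° − (0.0592/n) log Q = +1.90 − (0.0592/3)(3.865) = +1.824 V.

+1.824 V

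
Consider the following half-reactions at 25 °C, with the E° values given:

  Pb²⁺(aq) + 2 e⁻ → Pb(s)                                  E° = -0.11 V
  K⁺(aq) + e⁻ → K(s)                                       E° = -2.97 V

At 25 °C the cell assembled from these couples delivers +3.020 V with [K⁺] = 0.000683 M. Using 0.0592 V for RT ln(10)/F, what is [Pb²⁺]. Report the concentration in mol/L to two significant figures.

0.12 M

Pb²⁺/Pb is the cathode, K⁺/K the anode: E°cell = +2.86 V, n = 2.
Overall reaction: Pb²⁺(aq) + 2 K(s) → Pb(s) + 2 K⁺(aq); Q = [K⁺]^2/[Pb²⁺]^1.
From E = E° − (0.0592/n) log Q: log Q = (E° − E)·n/0.0592 = (+2.86 − (+3.020))·2/0.0592 = -5.4054.
So 1·log[Pb²⁺] = 2·log(0.000683) − log Q = -6.3312 − (-5.4054) = -0.9258; [Pb²⁺] = 10^(-0.9258) ≈ 0.12 M.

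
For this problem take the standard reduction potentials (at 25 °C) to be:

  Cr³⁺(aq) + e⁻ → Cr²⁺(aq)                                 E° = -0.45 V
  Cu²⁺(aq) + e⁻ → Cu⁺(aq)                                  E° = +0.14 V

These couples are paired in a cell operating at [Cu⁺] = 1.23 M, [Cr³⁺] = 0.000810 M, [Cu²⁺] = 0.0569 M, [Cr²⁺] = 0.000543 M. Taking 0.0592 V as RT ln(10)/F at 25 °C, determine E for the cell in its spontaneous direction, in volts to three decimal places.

+0.501 V

Cu²⁺/Cu⁺ is the cathode (higher E°), Cr³⁺/Cr²⁺ the anode: E°cell = +0.14 − (-0.45) = +0.59 V, n = 1.
Overall: Cu²⁺(aq) + Cr²⁺(aq) → Cu⁺(aq) + Cr³⁺(aq)
Q = [Cu⁺]·[Cr³⁺] / ([Cu²⁺]·[Cr²⁺]); log Q = 1.508.
E = E° − (0.0592/n) log Q = +0.59 − (0.0592/1)(1.508) = +0.501 V.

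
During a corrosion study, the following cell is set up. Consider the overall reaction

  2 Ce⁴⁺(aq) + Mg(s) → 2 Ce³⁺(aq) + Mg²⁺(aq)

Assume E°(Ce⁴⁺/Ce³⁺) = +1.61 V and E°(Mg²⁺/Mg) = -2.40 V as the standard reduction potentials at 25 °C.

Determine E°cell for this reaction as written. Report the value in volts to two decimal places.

The Ce⁴⁺/Ce³⁺ couple has the higher reduction potential, so it is the cathode; Mg²⁺/Mg is oxidised at the anode.
E°cell = E°(cathode) − E°(anode) = (+1.61) − (-2.40) = +4.01 V.
Since E°cell > 0, the reaction is spontaneous under standard conditions.

+4.01 V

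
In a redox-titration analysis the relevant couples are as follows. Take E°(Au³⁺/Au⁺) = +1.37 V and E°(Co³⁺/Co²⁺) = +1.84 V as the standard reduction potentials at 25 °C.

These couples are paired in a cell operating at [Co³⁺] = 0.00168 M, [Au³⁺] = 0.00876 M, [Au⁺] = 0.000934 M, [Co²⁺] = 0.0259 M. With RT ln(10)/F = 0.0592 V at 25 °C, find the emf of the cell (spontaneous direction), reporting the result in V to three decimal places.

Co³⁺/Co²⁺ is the cathode (higher E°), Au³⁺/Au⁺ the anode: E°cell = +1.84 − (+1.37) = +0.47 V, n = 2.
Overall: 2 Co³⁺(aq) + Au⁺(aq) → 2 Co²⁺(aq) + Au³⁺(aq)
Q = [Co²⁺]^2·[Au³⁺] / ([Co³⁺]^2·[Au⁺]); log Q = 3.348.
E = E° − (0.0592/n) log Q = +0.47 − (0.0592/2)(3.348) = +0.371 V.

+0.371 V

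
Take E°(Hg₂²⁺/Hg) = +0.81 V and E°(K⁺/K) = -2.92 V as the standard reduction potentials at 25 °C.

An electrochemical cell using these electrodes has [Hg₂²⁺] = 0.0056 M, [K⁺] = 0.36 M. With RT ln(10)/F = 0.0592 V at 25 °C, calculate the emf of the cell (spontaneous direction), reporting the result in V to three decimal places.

Hg₂²⁺/Hg is the cathode (higher E°), K⁺/K the anode: E°cell = +0.81 − (-2.92) = +3.73 V, n = 2.
Overall: Hg₂²⁺(aq) + 2 K(s) → 2 Hg(l) + 2 K⁺(aq)
Q = [K⁺]^2 / ([Hg₂²⁺]); log Q = 1.364.
E = E° − (0.0592/n) log Q = +3.73 − (0.0592/2)(1.364) = +3.690 V.

+3.690 V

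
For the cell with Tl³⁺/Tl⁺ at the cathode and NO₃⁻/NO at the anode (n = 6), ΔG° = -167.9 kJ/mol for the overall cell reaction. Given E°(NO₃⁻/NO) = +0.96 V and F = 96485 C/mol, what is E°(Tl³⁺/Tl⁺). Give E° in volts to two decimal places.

+1.25 V

E°cell = −ΔG°/(nF) = −(-167.9×10³)/((6)(96485)) = +0.290 V.
Since Tl³⁺/Tl⁺ is the cathode and NO₃⁻/NO the anode, E°cell = E°(Tl³⁺/Tl⁺) − E°(NO₃⁻/NO).
So E°(Tl³⁺/Tl⁺) = E°cell + E°(NO₃⁻/NO) = +0.290 + (+0.96) = +1.25 V.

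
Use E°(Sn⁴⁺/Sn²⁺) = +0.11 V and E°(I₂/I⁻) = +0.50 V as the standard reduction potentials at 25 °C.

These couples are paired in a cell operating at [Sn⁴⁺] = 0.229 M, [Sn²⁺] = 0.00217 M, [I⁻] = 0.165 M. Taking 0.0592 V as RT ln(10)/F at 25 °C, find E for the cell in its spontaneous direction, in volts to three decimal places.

+0.376 V

I₂/I⁻ is the cathode (higher E°), Sn⁴⁺/Sn²⁺ the anode: E°cell = +0.50 − (+0.11) = +0.39 V, n = 2.
Overall: I₂(s) + Sn²⁺(aq) → 2 I⁻(aq) + Sn⁴⁺(aq)
Q = [I⁻]^2·[Sn⁴⁺] / ([Sn²⁺]); log Q = 0.458.
E = E° − (0.0592/n) log Q = +0.39 − (0.0592/2)(0.458) = +0.376 V.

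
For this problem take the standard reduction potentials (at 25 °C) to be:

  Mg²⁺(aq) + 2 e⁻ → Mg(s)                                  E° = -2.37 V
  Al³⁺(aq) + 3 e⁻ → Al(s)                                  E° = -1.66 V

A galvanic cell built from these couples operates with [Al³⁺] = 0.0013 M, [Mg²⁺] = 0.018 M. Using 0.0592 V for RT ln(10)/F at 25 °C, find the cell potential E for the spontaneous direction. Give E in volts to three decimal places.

Al³⁺/Al is the cathode (higher E°), Mg²⁺/Mg the anode: E°cell = -1.66 − (-2.37) = +0.71 V, n = 6.
Overall: 2 Al³⁺(aq) + 3 Mg(s) → 2 Al(s) + 3 Mg²⁺(aq)
Q = [Mg²⁺]^3 / ([Al³⁺]^2); log Q = 0.538.
E = E° − (0.0592/n) log Q = +0.71 − (0.0592/6)(0.538) = +0.705 V.

+0.705 V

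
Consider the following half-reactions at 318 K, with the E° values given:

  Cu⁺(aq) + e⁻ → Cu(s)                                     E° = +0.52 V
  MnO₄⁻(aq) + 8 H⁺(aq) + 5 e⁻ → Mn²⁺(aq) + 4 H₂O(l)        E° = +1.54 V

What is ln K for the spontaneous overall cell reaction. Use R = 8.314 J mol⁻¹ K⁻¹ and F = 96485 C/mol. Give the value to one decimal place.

186.1

Cathode: MnO₄⁻/Mn²⁺; anode: Cu⁺/Cu. E°cell = (+1.54) − (+0.52) = +1.02 V, with n = 5.
ΔG° = −nFE° = −RT ln K, so ln K = nFE°/(RT) = (5)(96485)(+1.02) / ((8.314)(318)) = 186.120.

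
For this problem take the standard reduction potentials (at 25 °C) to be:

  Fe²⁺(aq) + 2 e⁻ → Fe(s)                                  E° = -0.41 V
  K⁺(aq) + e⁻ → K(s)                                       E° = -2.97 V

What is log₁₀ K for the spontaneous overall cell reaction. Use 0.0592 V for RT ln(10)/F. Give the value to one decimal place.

Cathode: Fe²⁺/Fe; anode: K⁺/K. E°cell = +2.56 V, n = 2.
log K = nE°cell / 0.0592 = (2)(+2.56) / 0.0592 = 86.5.

86.5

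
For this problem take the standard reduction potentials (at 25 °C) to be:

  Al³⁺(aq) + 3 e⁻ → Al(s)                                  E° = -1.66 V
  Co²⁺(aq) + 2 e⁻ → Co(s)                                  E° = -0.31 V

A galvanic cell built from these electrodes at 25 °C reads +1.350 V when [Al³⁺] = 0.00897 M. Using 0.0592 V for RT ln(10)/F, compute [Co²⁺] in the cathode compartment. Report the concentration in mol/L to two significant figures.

Co²⁺/Co is the cathode, Al³⁺/Al the anode: E°cell = +1.35 V, n = 6.
Overall reaction: 3 Co²⁺(aq) + 2 Al(s) → 3 Co(s) + 2 Al³⁺(aq); Q = [Al³⁺]^2/[Co²⁺]^3.
From E = E° − (0.0592/n) log Q: log Q = (E° − E)·n/0.0592 = (+1.35 − (+1.350))·6/0.0592 = 0.0000.
So 3·log[Co²⁺] = 2·log(0.00897) − log Q = -4.0944 − (0.0000) = -4.0944; log[Co²⁺] = -4.0944 / 3 = -1.3648; [Co²⁺] = 10^(-1.3648) ≈ 0.043 M.

0.043 M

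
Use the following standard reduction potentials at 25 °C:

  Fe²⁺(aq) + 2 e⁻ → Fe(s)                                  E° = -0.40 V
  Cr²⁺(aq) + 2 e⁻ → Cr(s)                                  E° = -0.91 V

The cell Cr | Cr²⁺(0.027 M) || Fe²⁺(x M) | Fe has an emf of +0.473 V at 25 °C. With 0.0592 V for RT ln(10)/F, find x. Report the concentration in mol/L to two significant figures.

0.0015 M

Fe²⁺/Fe is the cathode, Cr²⁺/Cr the anode: E°cell = +0.51 V, n = 2.
Overall reaction: Fe²⁺(aq) + Cr(s) → Fe(s) + Cr²⁺(aq); Q = [Cr²⁺]^1/[Fe²⁺]^1.
From E = E° − (0.0592/n) log Q: log Q = (E° − E)·n/0.0592 = (+0.51 − (+0.473))·2/0.0592 = 1.2500.
So 1·log[Fe²⁺] = 1·log(0.027) − log Q = -1.5686 − (1.2500) = -2.8186; [Fe²⁺] = 10^(-2.8186) ≈ 0.0015 M.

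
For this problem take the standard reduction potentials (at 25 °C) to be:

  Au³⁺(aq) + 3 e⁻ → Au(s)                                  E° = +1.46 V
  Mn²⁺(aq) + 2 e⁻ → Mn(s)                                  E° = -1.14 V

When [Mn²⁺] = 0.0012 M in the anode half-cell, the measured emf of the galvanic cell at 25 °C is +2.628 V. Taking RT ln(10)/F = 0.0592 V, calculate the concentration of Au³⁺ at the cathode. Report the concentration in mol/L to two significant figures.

Au³⁺/Au is the cathode, Mn²⁺/Mn the anode: E°cell = +2.60 V, n = 6.
Overall reaction: 2 Au³⁺(aq) + 3 Mn(s) → 2 Au(s) + 3 Mn²⁺(aq); Q = [Mn²⁺]^3/[Au³⁺]^2.
From E = E° − (0.0592/n) log Q: log Q = (E° − E)·n/0.0592 = (+2.60 − (+2.628))·6/0.0592 = -2.8378.
So 2·log[Au³⁺] = 3·log(0.0012) − log Q = -8.7625 − (-2.8378) = -5.9247; log[Au³⁺] = -5.9247 / 2 = -2.9623; [Au³⁺] = 10^(-2.9623) ≈ 0.0011 M.

0.0011 M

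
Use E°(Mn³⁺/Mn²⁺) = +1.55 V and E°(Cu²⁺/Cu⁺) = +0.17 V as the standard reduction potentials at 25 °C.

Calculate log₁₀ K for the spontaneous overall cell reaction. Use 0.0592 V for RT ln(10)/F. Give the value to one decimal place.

Cathode: Mn³⁺/Mn²⁺; anode: Cu²⁺/Cu⁺. E°cell = +1.38 V, n = 1.
log K = nE°cell / 0.0592 = (1)(+1.38) / 0.0592 = 23.3.

23.3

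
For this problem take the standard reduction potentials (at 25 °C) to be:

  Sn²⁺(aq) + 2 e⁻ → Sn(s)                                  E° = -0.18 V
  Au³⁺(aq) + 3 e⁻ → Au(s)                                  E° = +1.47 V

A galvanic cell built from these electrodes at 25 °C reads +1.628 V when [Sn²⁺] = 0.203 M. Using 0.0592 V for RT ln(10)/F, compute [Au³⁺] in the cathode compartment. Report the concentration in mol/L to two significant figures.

Au³⁺/Au is the cathode, Sn²⁺/Sn the anode: E°cell = +1.65 V, n = 6.
Overall reaction: 2 Au³⁺(aq) + 3 Sn(s) → 2 Au(s) + 3 Sn²⁺(aq); Q = [Sn²⁺]^3/[Au³⁺]^2.
From E = E° − (0.0592/n) log Q: log Q = (E° − E)·n/0.0592 = (+1.65 − (+1.628))·6/0.0592 = 2.2297.
So 2·log[Au³⁺] = 3·log(0.203) − log Q = -2.0775 − (2.2297) = -4.3072; log[Au³⁺] = -4.3072 / 2 = -2.1536; [Au³⁺] = 10^(-2.1536) ≈ 0.0070 M.

0.0070 M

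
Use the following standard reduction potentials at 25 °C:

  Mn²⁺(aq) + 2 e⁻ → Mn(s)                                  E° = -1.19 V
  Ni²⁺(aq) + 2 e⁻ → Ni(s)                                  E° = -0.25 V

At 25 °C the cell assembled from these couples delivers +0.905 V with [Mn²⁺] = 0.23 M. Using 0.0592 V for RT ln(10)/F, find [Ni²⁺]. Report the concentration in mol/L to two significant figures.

0.015 M

Ni²⁺/Ni is the cathode, Mn²⁺/Mn the anode: E°cell = +0.94 V, n = 2.
Overall reaction: Ni²⁺(aq) + Mn(s) → Ni(s) + Mn²⁺(aq); Q = [Mn²⁺]^1/[Ni²⁺]^1.
From E = E° − (0.0592/n) log Q: log Q = (E° − E)·n/0.0592 = (+0.94 − (+0.905))·2/0.0592 = 1.1824.
So 1·log[Ni²⁺] = 1·log(0.23) − log Q = -0.6383 − (1.1824) = -1.8207; [Ni²⁺] = 10^(-1.8207) ≈ 0.015 M.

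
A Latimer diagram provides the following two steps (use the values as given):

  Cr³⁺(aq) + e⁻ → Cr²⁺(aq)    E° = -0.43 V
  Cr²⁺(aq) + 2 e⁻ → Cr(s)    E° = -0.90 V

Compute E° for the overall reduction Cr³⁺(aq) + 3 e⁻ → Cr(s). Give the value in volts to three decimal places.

-0.743 V

Adding the free-energy changes (−nFE°) of the two steps gives −n₃FE°₃ = −n₁FE°₁ − n₂FE°₂.
E°₃ = (1×-0.43 + 2×-0.90) / 3 = (-2.230) / 3 = -0.743 V.
E° values themselves are not directly additive — weighting by electron count is essential.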